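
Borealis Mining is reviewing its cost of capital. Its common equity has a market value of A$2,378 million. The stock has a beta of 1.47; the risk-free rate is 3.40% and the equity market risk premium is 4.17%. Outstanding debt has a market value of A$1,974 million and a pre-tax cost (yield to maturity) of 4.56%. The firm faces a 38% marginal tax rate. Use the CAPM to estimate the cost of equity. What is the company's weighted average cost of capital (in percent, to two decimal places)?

Cost of equity via CAPM: Re = 3.4% + 1.47 × 4.17% = 9.5299%.
Total capital V = 2378 + 1974 = 4352.
Equity: weight = 2378/4352 = 0.5464; cost = 9.5299%.
Debt: weight = 1974/4352 = 0.4536; after-tax cost = 4.56% × (1 − 38%) = 2.8272%.
WACC = 0.5464 × 9.5299% + 0.4536 × 2.8272% = 6.4897%.

6.49%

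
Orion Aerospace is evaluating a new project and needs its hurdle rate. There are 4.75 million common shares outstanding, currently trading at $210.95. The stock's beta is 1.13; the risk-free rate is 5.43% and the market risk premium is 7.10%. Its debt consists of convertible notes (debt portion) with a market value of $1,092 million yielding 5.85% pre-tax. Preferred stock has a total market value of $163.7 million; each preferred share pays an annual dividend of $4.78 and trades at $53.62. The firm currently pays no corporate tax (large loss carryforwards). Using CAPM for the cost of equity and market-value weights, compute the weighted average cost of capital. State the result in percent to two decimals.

Cost of equity via CAPM: Re = 5.43% + 1.13 × 7.1% = 13.4530%.
Cost of preferred: Rp = 4.78 / 53.62 = 8.9146%.
Market value of equity E = 210.95 × 4.75m = 1002.0125m.
Total capital V = 1002.0125 + 163.7 + 1092 = 2257.7125.
Equity: weight = 1002.0125/2257.7125 = 0.4438; cost = 13.453%.
Preferred: weight = 163.7/2257.7125 = 0.0725; cost = 8.9146%.
Convertible notes (debt portion): weight = 1092/2257.7125 = 0.4837; after-tax cost = 5.85% × (1 − 0%) = 5.8500%.
WACC = 0.4438 × 13.4530% + 0.0725 × 8.9146% + 0.4837 × 5.8500% = 9.4466%.

9.45%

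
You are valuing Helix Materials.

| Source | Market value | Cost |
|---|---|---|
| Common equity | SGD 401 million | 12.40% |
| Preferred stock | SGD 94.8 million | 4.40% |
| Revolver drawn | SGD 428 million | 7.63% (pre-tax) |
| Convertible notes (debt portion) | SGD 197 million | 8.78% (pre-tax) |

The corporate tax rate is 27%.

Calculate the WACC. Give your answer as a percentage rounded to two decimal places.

8.06%

Total capital V = 401 + 94.8 + 428 + 197 = 1120.8.
Equity: weight = 401/1120.8 = 0.3578; cost = 12.4%.
Preferred: weight = 94.8/1120.8 = 0.0846; cost = 4.4%.
Revolver drawn: weight = 428/1120.8 = 0.3819; after-tax cost = 7.63% × (1 − 27%) = 5.5699%.
Convertible notes (debt portion): weight = 197/1120.8 = 0.1758; after-tax cost = 8.78% × (1 − 27%) = 6.4094%.
WACC = 0.3578 × 12.4000% + 0.0846 × 4.4000% + 0.3819 × 5.5699% + 0.1758 × 6.4094% = 8.0622%.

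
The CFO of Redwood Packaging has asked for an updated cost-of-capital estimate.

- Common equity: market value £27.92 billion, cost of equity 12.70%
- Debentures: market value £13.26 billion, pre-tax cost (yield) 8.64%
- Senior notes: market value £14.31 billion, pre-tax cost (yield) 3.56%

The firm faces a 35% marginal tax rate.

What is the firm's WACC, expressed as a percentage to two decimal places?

8.33%

Total capital V = 27.92 + 13.26 + 14.31 = 55.49.
Equity: weight = 27.92/55.49 = 0.5032; cost = 12.7%.
Debentures: weight = 13.26/55.49 = 0.2390; after-tax cost = 8.64% × (1 − 35%) = 5.6160%.
Senior notes: weight = 14.31/55.49 = 0.2579; after-tax cost = 3.56% × (1 − 35%) = 2.3140%.
WACC = 0.5032 × 12.7000% + 0.2390 × 5.6160% + 0.2579 × 2.3140% = 8.3288%.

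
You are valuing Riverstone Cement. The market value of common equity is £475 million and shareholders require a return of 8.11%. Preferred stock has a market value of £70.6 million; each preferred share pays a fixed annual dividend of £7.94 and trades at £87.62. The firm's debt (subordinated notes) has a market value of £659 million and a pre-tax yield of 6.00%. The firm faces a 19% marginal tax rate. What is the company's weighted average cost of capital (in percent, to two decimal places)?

6.39%

Cost of preferred: Rp = 7.94 / 87.62 = 9.0619%.
Total capital V = 475 + 70.6 + 659 = 1204.6.
Equity: weight = 475/1204.6 = 0.3943; cost = 8.11%.
Preferred: weight = 70.6/1204.6 = 0.0586; cost = 9.0619%.
Subordinated notes: weight = 659/1204.6 = 0.5471; after-tax cost = 6% × (1 − 19%) = 4.8600%.
WACC = 0.3943 × 8.1100% + 0.0586 × 9.0619% + 0.5471 × 4.8600% = 6.3878%.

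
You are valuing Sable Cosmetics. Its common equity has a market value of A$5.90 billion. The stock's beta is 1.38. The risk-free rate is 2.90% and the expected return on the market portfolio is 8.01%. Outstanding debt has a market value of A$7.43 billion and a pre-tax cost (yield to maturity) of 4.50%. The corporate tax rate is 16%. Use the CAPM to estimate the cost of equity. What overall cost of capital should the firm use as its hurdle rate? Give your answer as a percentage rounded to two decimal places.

Market risk premium = 8.01% − 2.9% = 5.11%.
Cost of equity via CAPM: Re = 2.9% + 1.38 × 5.11% = 9.9518%.
Total capital V = 5.9 + 7.43 = 13.33.
Equity: weight = 5.9/13.33 = 0.4426; cost = 9.9518%.
Debt: weight = 7.43/13.33 = 0.5574; after-tax cost = 4.5% × (1 − 16%) = 3.7800%.
WACC = 0.4426 × 9.9518% + 0.5574 × 3.7800% = 6.5117%.

6.51%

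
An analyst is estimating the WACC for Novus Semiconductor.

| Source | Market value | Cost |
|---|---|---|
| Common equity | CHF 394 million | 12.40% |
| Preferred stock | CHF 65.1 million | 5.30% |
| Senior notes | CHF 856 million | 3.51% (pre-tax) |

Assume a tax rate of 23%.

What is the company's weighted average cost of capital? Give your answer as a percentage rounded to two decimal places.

5.74%

Total capital V = 394 + 65.1 + 856 = 1315.1.
Equity: weight = 394/1315.1 = 0.2996; cost = 12.4%.
Preferred: weight = 65.1/1315.1 = 0.0495; cost = 5.3%.
Senior notes: weight = 856/1315.1 = 0.6509; after-tax cost = 3.51% × (1 − 23%) = 2.7027%.
WACC = 0.2996 × 12.4000% + 0.0495 × 5.3000% + 0.6509 × 2.7027% = 5.7366%.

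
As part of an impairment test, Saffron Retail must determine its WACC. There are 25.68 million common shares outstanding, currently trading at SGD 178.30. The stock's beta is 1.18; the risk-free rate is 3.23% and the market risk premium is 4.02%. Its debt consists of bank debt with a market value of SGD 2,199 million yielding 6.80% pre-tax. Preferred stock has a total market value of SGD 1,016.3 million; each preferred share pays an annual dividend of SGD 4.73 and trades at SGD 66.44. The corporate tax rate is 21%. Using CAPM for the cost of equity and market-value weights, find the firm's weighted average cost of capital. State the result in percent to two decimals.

7.13%

Cost of equity via CAPM: Re = 3.23% + 1.18 × 4.02% = 7.9736%.
Cost of preferred: Rp = 4.73 / 66.44 = 7.1192%.
Market value of equity E = 178.3 × 25.68m = 4578.744m.
Total capital V = 4578.744 + 1016.3 + 2199 = 7794.044.
Equity: weight = 4578.744/7794.044 = 0.5875; cost = 7.9736%.
Preferred: weight = 1016.3/7794.044 = 0.1304; cost = 7.1192%.
Bank debt: weight = 2199/7794.044 = 0.2821; after-tax cost = 6.8% × (1 − 21%) = 5.3720%.
WACC = 0.5875 × 7.9736% + 0.1304 × 7.1192% + 0.2821 × 5.3720% = 7.1282%.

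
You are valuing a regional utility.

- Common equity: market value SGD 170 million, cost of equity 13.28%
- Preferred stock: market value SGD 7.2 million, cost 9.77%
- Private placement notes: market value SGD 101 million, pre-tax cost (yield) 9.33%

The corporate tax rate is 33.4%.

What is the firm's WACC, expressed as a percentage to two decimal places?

10.62%

Total capital V = 170 + 7.2 + 101 = 278.2.
Equity: weight = 170/278.2 = 0.6111; cost = 13.28%.
Preferred: weight = 7.2/278.2 = 0.0259; cost = 9.77%.
Private placement notes: weight = 101/278.2 = 0.3630; after-tax cost = 9.33% × (1 − 33.4%) = 6.2138%.
WACC = 0.6111 × 13.2800% + 0.0259 × 9.7700% + 0.3630 × 6.2138% = 10.6238%.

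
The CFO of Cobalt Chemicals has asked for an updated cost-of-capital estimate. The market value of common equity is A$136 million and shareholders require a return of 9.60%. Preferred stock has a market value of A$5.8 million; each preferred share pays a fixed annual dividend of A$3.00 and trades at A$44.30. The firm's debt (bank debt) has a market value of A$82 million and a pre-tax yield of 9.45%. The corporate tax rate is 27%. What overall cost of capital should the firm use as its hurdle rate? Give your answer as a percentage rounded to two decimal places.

8.54%

Cost of preferred: Rp = 3.0 / 44.3 = 6.7720%.
Total capital V = 136 + 5.8 + 82 = 223.8.
Equity: weight = 136/223.8 = 0.6077; cost = 9.6%.
Preferred: weight = 5.8/223.8 = 0.0259; cost = 6.772%.
Bank debt: weight = 82/223.8 = 0.3664; after-tax cost = 9.45% × (1 − 27%) = 6.8985%.
WACC = 0.6077 × 9.6000% + 0.0259 × 6.7720% + 0.3664 × 6.8985% = 8.5369%.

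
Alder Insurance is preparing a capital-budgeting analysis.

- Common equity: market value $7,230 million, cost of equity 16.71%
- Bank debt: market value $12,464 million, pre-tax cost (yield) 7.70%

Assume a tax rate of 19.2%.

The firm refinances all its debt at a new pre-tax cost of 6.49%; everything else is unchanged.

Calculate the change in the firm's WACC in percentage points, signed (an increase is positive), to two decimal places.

-0.62 pp

Current WACC:
Total capital V = 7230 + 12464 = 19694.
Equity: weight = 7230/19694 = 0.3671; cost = 16.71%.
Bank debt: weight = 12464/19694 = 0.6329; after-tax cost = 7.7% × (1 − 19.2%) = 6.2216%.
WACC = 0.3671 × 16.7100% + 0.6329 × 6.2216% = 10.0721%.
After the change:
Total capital V = 7230 + 12464 = 19694.
Equity: weight = 7230/19694 = 0.3671; cost = 16.71%.
Bank debt: weight = 12464/19694 = 0.6329; after-tax cost = 6.49% × (1 − 19.2%) = 5.2439%.
WACC = 0.3671 × 16.7100% + 0.6329 × 5.2439% = 9.4533%.
Change in WACC = 9.4533% − 10.0721% = -0.6188 pp.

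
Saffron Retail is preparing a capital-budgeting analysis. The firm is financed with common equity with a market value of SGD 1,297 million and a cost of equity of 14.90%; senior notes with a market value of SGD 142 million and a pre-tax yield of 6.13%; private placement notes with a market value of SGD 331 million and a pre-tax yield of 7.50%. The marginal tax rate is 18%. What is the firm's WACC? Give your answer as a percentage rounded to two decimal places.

Total capital V = 1297 + 142 + 331 = 1770.
Equity: weight = 1297/1770 = 0.7328; cost = 14.9%.
Senior notes: weight = 142/1770 = 0.0802; after-tax cost = 6.13% × (1 − 18%) = 5.0266%.
Private placement notes: weight = 331/1770 = 0.1870; after-tax cost = 7.5% × (1 − 18%) = 6.1500%.
WACC = 0.7328 × 14.9000% + 0.0802 × 5.0266% + 0.1870 × 6.1500% = 12.4716%.

12.47%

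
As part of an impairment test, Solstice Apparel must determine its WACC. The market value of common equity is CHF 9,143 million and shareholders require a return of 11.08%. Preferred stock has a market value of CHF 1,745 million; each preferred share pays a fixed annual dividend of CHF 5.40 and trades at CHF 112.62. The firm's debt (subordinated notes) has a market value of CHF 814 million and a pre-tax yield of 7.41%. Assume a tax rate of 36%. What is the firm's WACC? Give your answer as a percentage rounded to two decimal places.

Cost of preferred: Rp = 5.4 / 112.62 = 4.7949%.
Total capital V = 9143 + 1745 + 814 = 11702.
Equity: weight = 9143/11702 = 0.7813; cost = 11.08%.
Preferred: weight = 1745/11702 = 0.1491; cost = 4.7949%.
Subordinated notes: weight = 814/11702 = 0.0696; after-tax cost = 7.41% × (1 − 36%) = 4.7424%.
WACC = 0.7813 × 11.0800% + 0.1491 × 4.7949% + 0.0696 × 4.7424% = 9.7019%.

9.70%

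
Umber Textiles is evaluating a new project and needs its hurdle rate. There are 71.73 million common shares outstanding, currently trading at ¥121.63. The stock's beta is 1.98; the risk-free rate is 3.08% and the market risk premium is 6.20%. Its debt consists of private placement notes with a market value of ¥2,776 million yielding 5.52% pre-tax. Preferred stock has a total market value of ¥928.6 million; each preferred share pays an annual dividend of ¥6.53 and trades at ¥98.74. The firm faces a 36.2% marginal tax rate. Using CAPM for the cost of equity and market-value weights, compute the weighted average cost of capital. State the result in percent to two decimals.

12.06%

Cost of equity via CAPM: Re = 3.08% + 1.98 × 6.2% = 15.3560%.
Cost of preferred: Rp = 6.53 / 98.74 = 6.6133%.
Market value of equity E = 121.63 × 71.73m = 8724.5199m.
Total capital V = 8724.5199 + 928.6 + 2776 = 12429.1199.
Equity: weight = 8724.5199/12429.1199 = 0.7019; cost = 15.356%.
Preferred: weight = 928.6/12429.1199 = 0.0747; cost = 6.6133%.
Private placement notes: weight = 2776/12429.1199 = 0.2233; after-tax cost = 5.52% × (1 − 36.2%) = 3.5218%.
WACC = 0.7019 × 15.3560% + 0.0747 × 6.6133% + 0.2233 × 3.5218% = 12.0597%.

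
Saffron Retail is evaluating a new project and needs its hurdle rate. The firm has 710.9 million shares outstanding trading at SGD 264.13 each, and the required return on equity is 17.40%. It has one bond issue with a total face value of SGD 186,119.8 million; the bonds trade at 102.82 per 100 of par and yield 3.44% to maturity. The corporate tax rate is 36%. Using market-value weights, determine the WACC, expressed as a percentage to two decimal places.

Market value of equity E = 264.13 × 710.9m = 187770.017m. Market value of debt D = 186119.8m × 102.82/100 = 191368.37836m.
Total capital V = 187770.017 + 191368.37836 = 379138.39536.
Equity: weight = 187770.017/379138.39536 = 0.4953; cost = 17.4%.
Bonds outstanding: weight = 191368.37836/379138.39536 = 0.5047; after-tax cost = 3.44% × (1 − 36%) = 2.2016%.
WACC = 0.4953 × 17.4000% + 0.5047 × 2.2016% = 9.7287%.

9.73%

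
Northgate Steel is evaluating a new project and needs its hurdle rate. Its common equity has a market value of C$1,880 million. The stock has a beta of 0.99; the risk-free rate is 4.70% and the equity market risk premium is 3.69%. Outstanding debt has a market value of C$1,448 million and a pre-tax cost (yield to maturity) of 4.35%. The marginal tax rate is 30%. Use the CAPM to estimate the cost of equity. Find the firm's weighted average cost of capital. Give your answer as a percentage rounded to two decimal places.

6.04%

Cost of equity via CAPM: Re = 4.7% + 0.99 × 3.69% = 8.3531%.
Total capital V = 1880 + 1448 = 3328.
Equity: weight = 1880/3328 = 0.5649; cost = 8.3531%.
Debt: weight = 1448/3328 = 0.4351; after-tax cost = 4.35% × (1 − 30%) = 3.0450%.
WACC = 0.5649 × 8.3531% + 0.4351 × 3.0450% = 6.0436%.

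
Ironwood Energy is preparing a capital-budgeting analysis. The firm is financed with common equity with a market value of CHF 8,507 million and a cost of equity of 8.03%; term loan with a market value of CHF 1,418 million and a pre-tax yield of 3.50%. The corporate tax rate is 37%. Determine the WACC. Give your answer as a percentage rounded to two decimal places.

7.20%

Total capital V = 8507 + 1418 = 9925.
Equity: weight = 8507/9925 = 0.8571; cost = 8.03%.
Term loan: weight = 1418/9925 = 0.1429; after-tax cost = 3.5% × (1 − 37%) = 2.2050%.
WACC = 0.8571 × 8.0300% + 0.1429 × 2.2050% = 7.1978%.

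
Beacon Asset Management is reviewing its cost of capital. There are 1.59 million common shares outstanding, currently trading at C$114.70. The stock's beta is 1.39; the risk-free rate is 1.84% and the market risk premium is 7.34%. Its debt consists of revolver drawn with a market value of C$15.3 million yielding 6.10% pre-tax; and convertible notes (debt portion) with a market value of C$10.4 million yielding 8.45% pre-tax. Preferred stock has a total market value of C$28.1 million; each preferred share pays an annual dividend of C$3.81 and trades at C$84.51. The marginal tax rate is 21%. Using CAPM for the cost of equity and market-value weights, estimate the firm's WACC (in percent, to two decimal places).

10.44%

Cost of equity via CAPM: Re = 1.84% + 1.39 × 7.34% = 12.0426%.
Cost of preferred: Rp = 3.81 / 84.51 = 4.5083%.
Market value of equity E = 114.7 × 1.59m = 182.373m.
Total capital V = 182.373 + 28.1 + 15.3 + 10.4 = 236.173.
Equity: weight = 182.373/236.173 = 0.7722; cost = 12.0426%.
Preferred: weight = 28.1/236.173 = 0.1190; cost = 4.5083%.
Revolver drawn: weight = 15.3/236.173 = 0.0648; after-tax cost = 6.1% × (1 − 21%) = 4.8190%.
Convertible notes (debt portion): weight = 10.4/236.173 = 0.0440; after-tax cost = 8.45% × (1 − 21%) = 6.6755%.
WACC = 0.7722 × 12.0426% + 0.1190 × 4.5083% + 0.0648 × 4.8190% + 0.0440 × 6.6755% = 10.4419%.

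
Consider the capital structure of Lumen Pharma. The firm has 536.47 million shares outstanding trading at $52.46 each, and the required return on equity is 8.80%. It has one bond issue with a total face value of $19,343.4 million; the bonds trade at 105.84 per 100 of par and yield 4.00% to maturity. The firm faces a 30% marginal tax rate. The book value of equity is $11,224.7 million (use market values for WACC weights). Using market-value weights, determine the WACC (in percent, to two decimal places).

Market value of equity E = 52.46 × 536.47m = 28143.2162m. Market value of debt D = 19343.4m × 105.84/100 = 20473.05456m.
Total capital V = 28143.2162 + 20473.05456 = 48616.27076.
Equity: weight = 28143.2162/48616.27076 = 0.5789; cost = 8.8%.
Bonds outstanding: weight = 20473.05456/48616.27076 = 0.4211; after-tax cost = 4% × (1 − 30%) = 2.8000%.
WACC = 0.5789 × 8.8000% + 0.4211 × 2.8000% = 6.2733%.

6.27%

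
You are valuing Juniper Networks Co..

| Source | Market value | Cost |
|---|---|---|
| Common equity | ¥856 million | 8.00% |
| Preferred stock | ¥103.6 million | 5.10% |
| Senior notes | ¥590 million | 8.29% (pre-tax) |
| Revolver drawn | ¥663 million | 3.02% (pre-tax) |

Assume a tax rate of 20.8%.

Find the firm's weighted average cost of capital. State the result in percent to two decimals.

5.80%

Total capital V = 856 + 103.6 + 590 + 663 = 2212.6.
Equity: weight = 856/2212.6 = 0.3869; cost = 8%.
Preferred: weight = 103.6/2212.6 = 0.0468; cost = 5.1%.
Senior notes: weight = 590/2212.6 = 0.2667; after-tax cost = 8.29% × (1 − 20.8%) = 6.5657%.
Revolver drawn: weight = 663/2212.6 = 0.2996; after-tax cost = 3.02% × (1 − 20.8%) = 2.3918%.
WACC = 0.3869 × 8.0000% + 0.0468 × 5.1000% + 0.2667 × 6.5657% + 0.2996 × 2.3918% = 5.8013%.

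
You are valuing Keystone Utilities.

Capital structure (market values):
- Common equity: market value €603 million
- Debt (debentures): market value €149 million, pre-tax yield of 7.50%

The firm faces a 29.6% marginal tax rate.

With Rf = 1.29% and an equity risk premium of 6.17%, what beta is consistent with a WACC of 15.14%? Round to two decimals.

2.64

Total capital V = 603 + 149 = 752.
Equity weight = 603/752 = 0.8019.
Debentures weight = 149/752 = 0.1981.
Debt contribution = 0.1981 × 7.5% × (1 − 29.6%) = 1.0462%.
Required equity contribution = 15.14% − 1.0462% = 14.0938%  ⇒  Re = 17.5764%.
CAPM: 17.5764% = 1.29% + β × 6.17%  ⇒  β = 2.6396.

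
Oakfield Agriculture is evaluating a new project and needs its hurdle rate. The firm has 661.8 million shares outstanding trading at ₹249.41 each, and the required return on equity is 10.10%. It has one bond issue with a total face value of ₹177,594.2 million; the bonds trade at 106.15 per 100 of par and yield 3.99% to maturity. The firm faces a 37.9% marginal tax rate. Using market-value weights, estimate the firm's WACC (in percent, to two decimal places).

6.04%

Market value of equity E = 249.41 × 661.8m = 165059.538m. Market value of debt D = 177594.2m × 106.15/100 = 188516.2433m.
Total capital V = 165059.538 + 188516.2433 = 353575.7813.
Equity: weight = 165059.538/353575.7813 = 0.4668; cost = 10.1%.
Bonds outstanding: weight = 188516.2433/353575.7813 = 0.5332; after-tax cost = 3.99% × (1 − 37.9%) = 2.4778%.
WACC = 0.4668 × 10.1000% + 0.5332 × 2.4778% = 6.0361%.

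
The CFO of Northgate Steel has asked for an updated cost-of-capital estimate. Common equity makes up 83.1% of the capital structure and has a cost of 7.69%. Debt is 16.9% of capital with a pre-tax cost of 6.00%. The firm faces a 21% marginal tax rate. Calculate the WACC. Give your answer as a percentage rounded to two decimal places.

7.19%

After-tax cost of debt = 6% × (1 − 21%) = 4.7400%.
WACC = 0.831 × 7.6900% + 0.169 × 4.7400% = 7.1914%.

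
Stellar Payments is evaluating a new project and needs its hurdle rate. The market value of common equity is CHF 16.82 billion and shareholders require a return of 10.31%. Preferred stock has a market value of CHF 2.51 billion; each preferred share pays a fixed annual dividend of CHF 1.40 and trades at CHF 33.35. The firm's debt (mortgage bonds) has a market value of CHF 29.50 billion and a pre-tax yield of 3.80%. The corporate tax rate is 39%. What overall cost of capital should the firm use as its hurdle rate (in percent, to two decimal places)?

Cost of preferred: Rp = 1.4 / 33.35 = 4.1979%.
Total capital V = 16.82 + 2.51 + 29.5 = 48.83.
Equity: weight = 16.82/48.83 = 0.3445; cost = 10.31%.
Preferred: weight = 2.51/48.83 = 0.0514; cost = 4.1979%.
Mortgage bonds: weight = 29.5/48.83 = 0.6041; after-tax cost = 3.8% × (1 − 39%) = 2.3180%.
WACC = 0.3445 × 10.3100% + 0.0514 × 4.1979% + 0.6041 × 2.3180% = 5.1676%.

5.17%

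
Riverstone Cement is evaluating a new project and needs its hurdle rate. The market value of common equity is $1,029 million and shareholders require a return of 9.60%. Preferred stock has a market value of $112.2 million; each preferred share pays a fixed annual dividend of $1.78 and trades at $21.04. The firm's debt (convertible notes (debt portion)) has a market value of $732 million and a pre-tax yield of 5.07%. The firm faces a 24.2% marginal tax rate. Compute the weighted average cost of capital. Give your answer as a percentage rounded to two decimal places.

Cost of preferred: Rp = 1.78 / 21.04 = 8.4601%.
Total capital V = 1029 + 112.2 + 732 = 1873.2.
Equity: weight = 1029/1873.2 = 0.5493; cost = 9.6%.
Preferred: weight = 112.2/1873.2 = 0.0599; cost = 8.4601%.
Convertible notes (debt portion): weight = 732/1873.2 = 0.3908; after-tax cost = 5.07% × (1 − 24.2%) = 3.8431%.
WACC = 0.5493 × 9.6000% + 0.0599 × 8.4601% + 0.3908 × 3.8431% = 7.2821%.

7.28%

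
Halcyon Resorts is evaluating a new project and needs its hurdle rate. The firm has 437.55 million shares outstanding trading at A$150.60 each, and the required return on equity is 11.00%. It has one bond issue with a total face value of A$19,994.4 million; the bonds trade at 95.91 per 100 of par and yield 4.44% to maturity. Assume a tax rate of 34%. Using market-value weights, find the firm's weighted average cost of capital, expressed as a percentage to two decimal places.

9.18%

Market value of equity E = 150.6 × 437.55m = 65895.03m. Market value of debt D = 19994.4m × 95.91/100 = 19176.62904m.
Total capital V = 65895.03 + 19176.62904 = 85071.65904.
Equity: weight = 65895.03/85071.65904 = 0.7746; cost = 11%.
Bonds outstanding: weight = 19176.62904/85071.65904 = 0.2254; after-tax cost = 4.44% × (1 − 34%) = 2.9304%.
WACC = 0.7746 × 11.0000% + 0.2254 × 2.9304% = 9.1810%.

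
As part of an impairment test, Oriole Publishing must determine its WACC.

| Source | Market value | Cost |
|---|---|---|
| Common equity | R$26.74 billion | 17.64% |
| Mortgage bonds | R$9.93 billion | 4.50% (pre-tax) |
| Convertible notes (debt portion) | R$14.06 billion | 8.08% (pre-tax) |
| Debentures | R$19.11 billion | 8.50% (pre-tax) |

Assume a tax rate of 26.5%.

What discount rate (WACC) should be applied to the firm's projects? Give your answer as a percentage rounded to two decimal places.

Total capital V = 26.74 + 9.93 + 14.06 + 19.11 = 69.84.
Equity: weight = 26.74/69.84 = 0.3829; cost = 17.64%.
Mortgage bonds: weight = 9.93/69.84 = 0.1422; after-tax cost = 4.5% × (1 − 26.5%) = 3.3075%.
Convertible notes (debt portion): weight = 14.06/69.84 = 0.2013; after-tax cost = 8.08% × (1 − 26.5%) = 5.9388%.
Debentures: weight = 19.11/69.84 = 0.2736; after-tax cost = 8.5% × (1 − 26.5%) = 6.2475%.
WACC = 0.3829 × 17.6400% + 0.1422 × 3.3075% + 0.2013 × 5.9388% + 0.2736 × 6.2475% = 10.1292%.

10.13%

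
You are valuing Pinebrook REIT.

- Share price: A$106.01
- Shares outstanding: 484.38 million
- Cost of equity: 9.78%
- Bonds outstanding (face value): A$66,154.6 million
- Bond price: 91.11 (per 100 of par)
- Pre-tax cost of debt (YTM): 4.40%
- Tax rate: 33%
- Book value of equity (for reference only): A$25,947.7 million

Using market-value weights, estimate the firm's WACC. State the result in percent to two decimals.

6.09%

Market value of equity E = 106.01 × 484.38m = 51349.1238m. Market value of debt D = 66154.6m × 91.11/100 = 60273.45606m.
Total capital V = 51349.1238 + 60273.45606 = 111622.57986.
Equity: weight = 51349.1238/111622.57986 = 0.4600; cost = 9.78%.
Bonds outstanding: weight = 60273.45606/111622.57986 = 0.5400; after-tax cost = 4.4% × (1 − 33%) = 2.9480%.
WACC = 0.4600 × 9.7800% + 0.5400 × 2.9480% = 6.0909%.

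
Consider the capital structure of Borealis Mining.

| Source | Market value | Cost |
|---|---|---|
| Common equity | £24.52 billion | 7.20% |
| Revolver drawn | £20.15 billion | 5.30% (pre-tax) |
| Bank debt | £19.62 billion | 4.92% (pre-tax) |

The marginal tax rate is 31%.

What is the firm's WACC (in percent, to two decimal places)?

Total capital V = 24.52 + 20.15 + 19.62 = 64.29.
Equity: weight = 24.52/64.29 = 0.3814; cost = 7.2%.
Revolver drawn: weight = 20.15/64.29 = 0.3134; after-tax cost = 5.3% × (1 − 31%) = 3.6570%.
Bank debt: weight = 19.62/64.29 = 0.3052; after-tax cost = 4.92% × (1 − 31%) = 3.3948%.
WACC = 0.3814 × 7.2000% + 0.3134 × 3.6570% + 0.3052 × 3.3948% = 4.9283%.

4.93%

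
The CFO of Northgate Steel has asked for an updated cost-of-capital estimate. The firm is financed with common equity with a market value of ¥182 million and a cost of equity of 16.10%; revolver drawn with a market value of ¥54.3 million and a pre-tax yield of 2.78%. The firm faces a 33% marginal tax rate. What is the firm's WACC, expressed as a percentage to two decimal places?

12.83%

Total capital V = 182 + 54.3 = 236.3.
Equity: weight = 182/236.3 = 0.7702; cost = 16.1%.
Revolver drawn: weight = 54.3/236.3 = 0.2298; after-tax cost = 2.78% × (1 − 33%) = 1.8626%.
WACC = 0.7702 × 16.1000% + 0.2298 × 1.8626% = 12.8284%.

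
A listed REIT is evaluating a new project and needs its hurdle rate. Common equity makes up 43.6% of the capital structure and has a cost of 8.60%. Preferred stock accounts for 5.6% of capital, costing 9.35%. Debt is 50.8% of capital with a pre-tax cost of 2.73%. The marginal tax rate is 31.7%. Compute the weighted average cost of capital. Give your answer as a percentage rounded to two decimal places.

After-tax cost of debt = 2.73% × (1 − 31.7%) = 1.8646%.
WACC = 0.436 × 8.6000% + 0.056 × 9.3500% + 0.508 × 1.8646% = 5.2204%.

5.22%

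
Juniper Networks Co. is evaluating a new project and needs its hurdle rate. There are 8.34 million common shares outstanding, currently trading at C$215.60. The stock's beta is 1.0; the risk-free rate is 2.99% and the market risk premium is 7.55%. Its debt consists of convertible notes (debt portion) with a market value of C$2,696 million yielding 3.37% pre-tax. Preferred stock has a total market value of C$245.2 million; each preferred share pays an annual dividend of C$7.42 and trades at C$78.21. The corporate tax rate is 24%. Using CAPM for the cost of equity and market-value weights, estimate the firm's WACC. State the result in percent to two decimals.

5.95%

Cost of equity via CAPM: Re = 2.99% + 1.0 × 7.55% = 10.5400%.
Cost of preferred: Rp = 7.42 / 78.21 = 9.4873%.
Market value of equity E = 215.6 × 8.34m = 1798.104m.
Total capital V = 1798.104 + 245.2 + 2696 = 4739.304.
Equity: weight = 1798.104/4739.304 = 0.3794; cost = 10.54%.
Preferred: weight = 245.2/4739.304 = 0.0517; cost = 9.4873%.
Convertible notes (debt portion): weight = 2696/4739.304 = 0.5689; after-tax cost = 3.37% × (1 − 24%) = 2.5612%.
WACC = 0.3794 × 10.5400% + 0.0517 × 9.4873% + 0.5689 × 2.5612% = 5.9467%.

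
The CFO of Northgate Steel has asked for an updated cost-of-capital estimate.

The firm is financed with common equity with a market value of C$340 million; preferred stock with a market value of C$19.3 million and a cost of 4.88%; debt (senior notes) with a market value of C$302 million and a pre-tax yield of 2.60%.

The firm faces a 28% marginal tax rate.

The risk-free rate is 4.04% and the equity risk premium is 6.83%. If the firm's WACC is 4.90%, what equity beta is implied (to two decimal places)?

Total capital V = 340 + 19.3 + 302 = 661.3.
Equity weight = 340/661.3 = 0.5141.
Preferred weight = 19.3/661.3 = 0.0292.
Senior notes weight = 302/661.3 = 0.4567.
Debt contribution = 0.4567 × 2.6% × (1 − 28%) = 0.8549%.
Preferred contribution = 0.0292 × 4.88% = 0.1424%.
Required equity contribution = 4.9% − 0.9973% = 3.9027%  ⇒  Re = 7.5907%.
CAPM: 7.5907% = 4.04% + β × 6.83%  ⇒  β = 0.5199.

0.52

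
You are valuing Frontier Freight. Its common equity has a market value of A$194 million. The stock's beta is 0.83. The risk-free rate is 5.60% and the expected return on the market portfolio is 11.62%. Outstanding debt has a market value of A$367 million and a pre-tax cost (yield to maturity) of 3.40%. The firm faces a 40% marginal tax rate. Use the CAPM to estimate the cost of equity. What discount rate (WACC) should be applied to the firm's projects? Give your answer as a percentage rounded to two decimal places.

Market risk premium = 11.62% − 5.6% = 6.02%.
Cost of equity via CAPM: Re = 5.6% + 0.83 × 6.02% = 10.5966%.
Total capital V = 194 + 367 = 561.
Equity: weight = 194/561 = 0.3458; cost = 10.5966%.
Debt: weight = 367/561 = 0.6542; after-tax cost = 3.4% × (1 − 40%) = 2.0400%.
WACC = 0.3458 × 10.5966% + 0.6542 × 2.0400% = 4.9990%.

5.00%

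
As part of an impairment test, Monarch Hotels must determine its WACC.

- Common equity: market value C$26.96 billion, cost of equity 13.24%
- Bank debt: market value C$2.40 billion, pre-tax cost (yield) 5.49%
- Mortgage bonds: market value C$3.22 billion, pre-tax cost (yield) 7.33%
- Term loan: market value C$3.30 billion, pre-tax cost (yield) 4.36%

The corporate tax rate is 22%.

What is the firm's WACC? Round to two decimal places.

Total capital V = 26.96 + 2.4 + 3.22 + 3.3 = 35.88.
Equity: weight = 26.96/35.88 = 0.7514; cost = 13.24%.
Bank debt: weight = 2.4/35.88 = 0.0669; after-tax cost = 5.49% × (1 − 22%) = 4.2822%.
Mortgage bonds: weight = 3.22/35.88 = 0.0897; after-tax cost = 7.33% × (1 − 22%) = 5.7174%.
Term loan: weight = 3.3/35.88 = 0.0920; after-tax cost = 4.36% × (1 − 22%) = 3.4008%.
WACC = 0.7514 × 13.2400% + 0.0669 × 4.2822% + 0.0897 × 5.7174% + 0.0920 × 3.4008% = 11.0608%.

11.06%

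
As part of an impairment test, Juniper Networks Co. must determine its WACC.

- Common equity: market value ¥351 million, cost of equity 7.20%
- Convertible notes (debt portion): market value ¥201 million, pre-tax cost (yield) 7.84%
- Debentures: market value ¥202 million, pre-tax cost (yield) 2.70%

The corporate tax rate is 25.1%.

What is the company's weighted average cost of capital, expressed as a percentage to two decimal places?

5.46%

Total capital V = 351 + 201 + 202 = 754.
Equity: weight = 351/754 = 0.4655; cost = 7.2%.
Convertible notes (debt portion): weight = 201/754 = 0.2666; after-tax cost = 7.84% × (1 − 25.1%) = 5.8722%.
Debentures: weight = 202/754 = 0.2679; after-tax cost = 2.7% × (1 − 25.1%) = 2.0223%.
WACC = 0.4655 × 7.2000% + 0.2666 × 5.8722% + 0.2679 × 2.0223% = 5.4589%.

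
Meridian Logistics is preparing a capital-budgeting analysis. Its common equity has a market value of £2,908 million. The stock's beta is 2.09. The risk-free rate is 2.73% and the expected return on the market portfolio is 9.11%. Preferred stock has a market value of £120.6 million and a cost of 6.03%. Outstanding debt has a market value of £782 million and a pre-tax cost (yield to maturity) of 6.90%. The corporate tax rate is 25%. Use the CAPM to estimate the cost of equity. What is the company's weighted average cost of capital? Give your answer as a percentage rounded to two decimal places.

Market risk premium = 9.11% − 2.73% = 6.38%.
Cost of equity via CAPM: Re = 2.73% + 2.09 × 6.38% = 16.0642%.
Total capital V = 2908 + 120.6 + 782 = 3810.6.
Equity: weight = 2908/3810.6 = 0.7631; cost = 16.0642%.
Preferred: weight = 120.6/3810.6 = 0.0316; cost = 6.03%.
Debt: weight = 782/3810.6 = 0.2052; after-tax cost = 6.9% × (1 − 25%) = 5.1750%.
WACC = 0.7631 × 16.0642% + 0.0316 × 6.0300% + 0.2052 × 5.1750% = 13.5120%.

13.51%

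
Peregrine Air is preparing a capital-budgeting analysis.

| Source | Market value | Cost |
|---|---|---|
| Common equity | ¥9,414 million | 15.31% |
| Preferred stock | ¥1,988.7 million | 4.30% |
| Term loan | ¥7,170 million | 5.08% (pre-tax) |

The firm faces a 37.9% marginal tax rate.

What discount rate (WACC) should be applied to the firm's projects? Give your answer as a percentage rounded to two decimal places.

Total capital V = 9414 + 1988.7 + 7170 = 18572.7.
Equity: weight = 9414/18572.7 = 0.5069; cost = 15.31%.
Preferred: weight = 1988.7/18572.7 = 0.1071; cost = 4.3%.
Term loan: weight = 7170/18572.7 = 0.3861; after-tax cost = 5.08% × (1 − 37.9%) = 3.1547%.
WACC = 0.5069 × 15.3100% + 0.1071 × 4.3000% + 0.3861 × 3.1547% = 9.4385%.

9.44%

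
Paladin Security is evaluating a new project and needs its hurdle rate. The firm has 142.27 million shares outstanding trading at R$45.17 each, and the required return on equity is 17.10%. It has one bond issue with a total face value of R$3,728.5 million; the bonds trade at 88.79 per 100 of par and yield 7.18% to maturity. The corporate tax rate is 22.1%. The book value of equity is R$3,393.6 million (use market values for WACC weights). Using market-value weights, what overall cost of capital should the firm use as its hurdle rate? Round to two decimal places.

13.19%

Market value of equity E = 45.17 × 142.27m = 6426.3359m. Market value of debt D = 3728.5m × 88.79/100 = 3310.53515m.
Total capital V = 6426.3359 + 3310.53515 = 9736.87105.
Equity: weight = 6426.3359/9736.87105 = 0.6600; cost = 17.1%.
Bonds outstanding: weight = 3310.53515/9736.87105 = 0.3400; after-tax cost = 7.18% × (1 − 22.1%) = 5.5932%.
WACC = 0.6600 × 17.1000% + 0.3400 × 5.5932% = 13.1877%.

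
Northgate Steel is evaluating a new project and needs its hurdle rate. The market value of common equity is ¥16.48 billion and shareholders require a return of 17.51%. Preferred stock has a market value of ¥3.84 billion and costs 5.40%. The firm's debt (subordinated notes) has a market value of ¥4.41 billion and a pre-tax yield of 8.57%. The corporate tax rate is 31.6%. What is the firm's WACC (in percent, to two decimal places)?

13.55%

Total capital V = 16.48 + 3.84 + 4.41 = 24.73.
Equity: weight = 16.48/24.73 = 0.6664; cost = 17.51%.
Preferred: weight = 3.84/24.73 = 0.1553; cost = 5.4%.
Subordinated notes: weight = 4.41/24.73 = 0.1783; after-tax cost = 8.57% × (1 − 31.6%) = 5.8619%.
WACC = 0.6664 × 17.5100% + 0.1553 × 5.4000% + 0.1783 × 5.8619% = 13.5524%.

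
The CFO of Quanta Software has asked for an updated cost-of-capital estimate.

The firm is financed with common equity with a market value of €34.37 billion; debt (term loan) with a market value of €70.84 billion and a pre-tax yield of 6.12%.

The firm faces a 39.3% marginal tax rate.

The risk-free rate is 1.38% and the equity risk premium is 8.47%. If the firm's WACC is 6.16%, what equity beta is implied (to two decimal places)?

Total capital V = 34.37 + 70.84 = 105.21.
Equity weight = 34.37/105.21 = 0.3267.
Term loan weight = 70.84/105.21 = 0.6733.
Debt contribution = 0.6733 × 6.12% × (1 − 39.3%) = 2.5013%.
Required equity contribution = 6.16% − 2.5013% = 3.6587%  ⇒  Re = 11.1997%.
CAPM: 11.1997% = 1.38% + β × 8.47%  ⇒  β = 1.1594.

1.16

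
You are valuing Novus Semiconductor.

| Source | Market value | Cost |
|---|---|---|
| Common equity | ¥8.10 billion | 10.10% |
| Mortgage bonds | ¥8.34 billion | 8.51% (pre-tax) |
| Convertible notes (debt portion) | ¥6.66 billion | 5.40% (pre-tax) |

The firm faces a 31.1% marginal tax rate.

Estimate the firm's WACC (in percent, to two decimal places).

6.73%

Total capital V = 8.1 + 8.34 + 6.66 = 23.1.
Equity: weight = 8.1/23.1 = 0.3506; cost = 10.1%.
Mortgage bonds: weight = 8.34/23.1 = 0.3610; after-tax cost = 8.51% × (1 − 31.1%) = 5.8634%.
Convertible notes (debt portion): weight = 6.66/23.1 = 0.2883; after-tax cost = 5.4% × (1 − 31.1%) = 3.7206%.
WACC = 0.3506 × 10.1000% + 0.3610 × 5.8634% + 0.2883 × 3.7206% = 6.7312%.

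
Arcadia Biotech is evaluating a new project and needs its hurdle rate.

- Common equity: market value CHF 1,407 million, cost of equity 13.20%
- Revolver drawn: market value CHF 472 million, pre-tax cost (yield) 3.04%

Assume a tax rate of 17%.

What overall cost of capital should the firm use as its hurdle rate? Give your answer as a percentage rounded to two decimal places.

10.52%

Total capital V = 1407 + 472 = 1879.
Equity: weight = 1407/1879 = 0.7488; cost = 13.2%.
Revolver drawn: weight = 472/1879 = 0.2512; after-tax cost = 3.04% × (1 − 17%) = 2.5232%.
WACC = 0.7488 × 13.2000% + 0.2512 × 2.5232% = 10.5180%.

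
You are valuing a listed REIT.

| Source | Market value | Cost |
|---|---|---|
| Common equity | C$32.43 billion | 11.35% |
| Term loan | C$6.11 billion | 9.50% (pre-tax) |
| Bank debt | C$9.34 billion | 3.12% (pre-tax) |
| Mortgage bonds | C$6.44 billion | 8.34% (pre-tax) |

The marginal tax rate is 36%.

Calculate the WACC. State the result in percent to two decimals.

Total capital V = 32.43 + 6.11 + 9.34 + 6.44 = 54.32.
Equity: weight = 32.43/54.32 = 0.5970; cost = 11.35%.
Term loan: weight = 6.11/54.32 = 0.1125; after-tax cost = 9.5% × (1 − 36%) = 6.0800%.
Bank debt: weight = 9.34/54.32 = 0.1719; after-tax cost = 3.12% × (1 − 36%) = 1.9968%.
Mortgage bonds: weight = 6.44/54.32 = 0.1186; after-tax cost = 8.34% × (1 − 36%) = 5.3376%.
WACC = 0.5970 × 11.3500% + 0.1125 × 6.0800% + 0.1719 × 1.9968% + 0.1186 × 5.3376% = 8.4362%.

8.44%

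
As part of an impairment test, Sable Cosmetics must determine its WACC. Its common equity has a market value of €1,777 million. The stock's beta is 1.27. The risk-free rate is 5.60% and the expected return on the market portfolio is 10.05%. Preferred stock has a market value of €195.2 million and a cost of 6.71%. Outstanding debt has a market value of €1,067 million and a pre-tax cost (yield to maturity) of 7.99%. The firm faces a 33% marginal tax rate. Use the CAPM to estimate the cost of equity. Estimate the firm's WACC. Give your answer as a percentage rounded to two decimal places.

Market risk premium = 10.05% − 5.6% = 4.45%.
Cost of equity via CAPM: Re = 5.6% + 1.27 × 4.45% = 11.2515%.
Total capital V = 1777 + 195.2 + 1067 = 3039.2.
Equity: weight = 1777/3039.2 = 0.5847; cost = 11.2515%.
Preferred: weight = 195.2/3039.2 = 0.0642; cost = 6.71%.
Debt: weight = 1067/3039.2 = 0.3511; after-tax cost = 7.99% × (1 − 33%) = 5.3533%.
WACC = 0.5847 × 11.2515% + 0.0642 × 6.7100% + 0.3511 × 5.3533% = 8.8891%.

8.89%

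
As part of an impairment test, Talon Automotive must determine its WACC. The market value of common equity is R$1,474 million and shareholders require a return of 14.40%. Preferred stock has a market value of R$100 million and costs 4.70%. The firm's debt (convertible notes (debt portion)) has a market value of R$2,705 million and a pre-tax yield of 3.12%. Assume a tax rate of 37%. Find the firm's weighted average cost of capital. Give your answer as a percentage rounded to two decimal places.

6.31%

Total capital V = 1474 + 100 + 2705 = 4279.
Equity: weight = 1474/4279 = 0.3445; cost = 14.4%.
Preferred: weight = 100/4279 = 0.0234; cost = 4.7%.
Convertible notes (debt portion): weight = 2705/4279 = 0.6322; after-tax cost = 3.12% × (1 − 37%) = 1.9656%.
WACC = 0.3445 × 14.4000% + 0.0234 × 4.7000% + 0.6322 × 1.9656% = 6.3128%.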